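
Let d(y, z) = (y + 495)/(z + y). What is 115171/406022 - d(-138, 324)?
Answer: -10294004/6293341 ≈ -1.6357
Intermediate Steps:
d(y, z) = (495 + y)/(y + z)
115171/406022 - d(-138, 324) = 115171/406022 - (495 - 138)/(-138 + 324) = 115171*(1/406022) - 357/186 = 115171/406022 - 357/186 = 115171/406022 - 1*119/62 = 115171/406022 - 119/62 = -10294004/6293341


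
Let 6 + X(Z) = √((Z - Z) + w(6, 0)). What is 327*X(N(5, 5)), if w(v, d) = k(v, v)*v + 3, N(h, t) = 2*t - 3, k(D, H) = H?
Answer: -1962 + 327*√39 ≈ 80.114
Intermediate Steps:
N(h, t) = -3 + 2*t
w(v, d) = 3 + v² (w(v, d) = v*v + 3 = v² + 3 = 3 + v²)
X(Z) = -6 + √39 (X(Z) = -6 + √((Z - Z) + (3 + 6²)) = -6 + √(0 + (3 + 36)) = -6 + √(0 + 39) = -6 + √39)
327*X(N(5, 5)) = 327*(-6 + √39) = -1962 + 327*√39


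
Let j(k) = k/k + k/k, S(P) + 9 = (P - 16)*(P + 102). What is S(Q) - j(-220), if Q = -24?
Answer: -3131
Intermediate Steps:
S(P) = -9 + (-16 + P)*(102 + P) (S(P) = -9 + (P - 16)*(P + 102) = -9 + (-16 + P)*(102 + P))
j(k) = 2 (j(k) = 1 + 1 = 2)
S(Q) - j(-220) = (-1641 + (-24)**2 + 86*(-24)) - 1*2 = (-1641 + 576 - 2064) - 2 = -3129 - 2 = -3131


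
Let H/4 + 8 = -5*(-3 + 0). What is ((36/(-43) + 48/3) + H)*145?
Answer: 269120/43 ≈ 6258.6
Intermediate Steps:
H = 28 (H = -32 + 4*(-5*(-3 + 0)) = -32 + 4*(-5*(-3)) = -32 + 4*15 = -32 + 60 = 28)
((36/(-43) + 48/3) + H)*145 = ((36/(-43) + 48/3) + 28)*145 = ((36*(-1/43) + 48*(1/3)) + 28)*145 = ((-36/43 + 16) + 28)*145 = (652/43 + 28)*145 = (1856/43)*145 = 269120/43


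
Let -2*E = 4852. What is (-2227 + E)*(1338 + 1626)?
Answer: -13791492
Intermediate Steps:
E = -2426 (E = -½*4852 = -2426)
(-2227 + E)*(1338 + 1626) = (-2227 - 2426)*(1338 + 1626) = -4653*2964 = -13791492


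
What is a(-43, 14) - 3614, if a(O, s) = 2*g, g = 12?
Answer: -3590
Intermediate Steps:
a(O, s) = 24 (a(O, s) = 2*12 = 24)
a(-43, 14) - 3614 = 24 - 3614 = -3590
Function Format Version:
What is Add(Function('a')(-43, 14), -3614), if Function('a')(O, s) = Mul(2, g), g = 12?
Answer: -3590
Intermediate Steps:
Function('a')(O, s) = 24 (Function('a')(O, s) = Mul(2, 12) = 24)
Add(Function('a')(-43, 14), -3614) = Add(24, -3614) = -3590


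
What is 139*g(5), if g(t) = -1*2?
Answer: -278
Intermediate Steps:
g(t) = -2
139*g(5) = 139*(-2) = -278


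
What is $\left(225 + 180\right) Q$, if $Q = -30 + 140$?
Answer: $44550$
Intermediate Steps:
$Q = 110$
$\left(225 + 180\right) Q = \left(225 + 180\right) 110 = 405 \cdot 110 = 44550$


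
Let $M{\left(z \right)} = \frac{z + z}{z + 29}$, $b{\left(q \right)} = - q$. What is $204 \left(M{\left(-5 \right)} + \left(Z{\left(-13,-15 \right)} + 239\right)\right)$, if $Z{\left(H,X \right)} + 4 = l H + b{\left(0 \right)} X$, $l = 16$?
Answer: $5423$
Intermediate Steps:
$M{\left(z \right)} = \frac{2 z}{29 + z}$
$Z{\left(H,X \right)} = -4 + 16 H$ ($Z{\left(H,X \right)} = -4 + \left(16 H + \left(-1\right) 0 X\right) = -4 + \left(16 H + 0 X\right) = -4 + \left(16 H + 0\right) = -4 + 16 H$)
$204 \left(M{\left(-5 \right)} + \left(Z{\left(-13,-15 \right)} + 239\right)\right) = 204 \left(2 \left(-5\right) \frac{1}{29 - 5} + \left(\left(-4 + 16 \left(-13\right)\right) + 239\right)\right) = 204 \left(2 \left(-5\right) \frac{1}{24} + \left(\left(-4 - 208\right) + 239\right)\right) = 204 \left(2 \left(-5\right) \frac{1}{24} + \left(-212 + 239\right)\right) = 204 \left(- \frac{5}{12} + 27\right) = 204 \cdot \frac{319}{12} = 5423$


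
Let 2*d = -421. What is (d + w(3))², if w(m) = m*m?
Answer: 162409/4 ≈ 40602.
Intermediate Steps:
w(m) = m²
d = -421/2 (d = (½)*(-421) = -421/2 ≈ -210.50)
(d + w(3))² = (-421/2 + 3²)² = (-421/2 + 9)² = (-403/2)² = 162409/4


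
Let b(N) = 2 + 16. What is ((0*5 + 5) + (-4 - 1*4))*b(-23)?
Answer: -54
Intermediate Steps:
b(N) = 18
((0*5 + 5) + (-4 - 1*4))*b(-23) = ((0*5 + 5) + (-4 - 1*4))*18 = ((0 + 5) + (-4 - 4))*18 = (5 - 8)*18 = -3*18 = -54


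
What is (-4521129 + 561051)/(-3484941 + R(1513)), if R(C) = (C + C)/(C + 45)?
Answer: 1542450381/1357383763 ≈ 1.1363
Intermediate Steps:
R(C) = 2*C/(45 + C) (R(C) = (2*C)/(45 + C) = 2*C/(45 + C))
(-4521129 + 561051)/(-3484941 + R(1513)) = (-4521129 + 561051)/(-3484941 + 2*1513/(45 + 1513)) = -3960078/(-3484941 + 2*1513/1558) = -3960078/(-3484941 + 2*1513*(1/1558)) = -3960078/(-3484941 + 1513/779) = -3960078/(-2714767526/779) = -3960078*(-779/2714767526) = 1542450381/1357383763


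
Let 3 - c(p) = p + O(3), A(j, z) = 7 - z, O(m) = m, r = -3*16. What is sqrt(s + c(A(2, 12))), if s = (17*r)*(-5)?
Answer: sqrt(4085) ≈ 63.914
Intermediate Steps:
r = -48
s = 4080 (s = (17*(-48))*(-5) = -816*(-5) = 4080)
c(p) = -p (c(p) = 3 - (p + 3) = 3 - (3 + p) = 3 + (-3 - p) = -p)
sqrt(s + c(A(2, 12))) = sqrt(4080 - (7 - 1*12)) = sqrt(4080 - (7 - 12)) = sqrt(4080 - 1*(-5)) = sqrt(4080 + 5) = sqrt(4085)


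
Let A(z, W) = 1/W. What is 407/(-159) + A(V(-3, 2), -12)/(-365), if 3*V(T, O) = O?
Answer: -594167/232140 ≈ -2.5595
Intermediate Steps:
V(T, O) = O/3
407/(-159) + A(V(-3, 2), -12)/(-365) = 407/(-159) + 1/(-12*(-365)) = 407*(-1/159) - 1/12*(-1/365) = -407/159 + 1/4380 = -594167/232140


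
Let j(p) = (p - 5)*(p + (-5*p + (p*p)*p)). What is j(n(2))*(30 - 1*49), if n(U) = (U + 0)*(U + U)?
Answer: -27360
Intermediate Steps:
n(U) = 2*U**2 (n(U) = U*(2*U) = 2*U**2)
j(p) = (-5 + p)*(p**3 - 4*p) (j(p) = (-5 + p)*(p + (-5*p + p**2*p)) = (-5 + p)*(p + (-5*p + p**3)) = (-5 + p)*(p + (p**3 - 5*p)) = (-5 + p)*(p**3 - 4*p))
j(n(2))*(30 - 1*49) = ((2*2**2)*(20 + (2*2**2)**3 - 5*(2*2**2)**2 - 8*2**2))*(30 - 1*49) = ((2*4)*(20 + (2*4)**3 - 5*(2*4)**2 - 8*4))*(30 - 49) = (8*(20 + 8**3 - 5*8**2 - 4*8))*(-19) = (8*(20 + 512 - 5*64 - 32))*(-19) = (8*(20 + 512 - 320 - 32))*(-19) = (8*180)*(-19) = 1440*(-19) = -27360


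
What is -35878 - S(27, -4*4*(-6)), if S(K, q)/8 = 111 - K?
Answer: -36550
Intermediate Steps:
S(K, q) = 888 - 8*K (S(K, q) = 8*(111 - K) = 888 - 8*K)
-35878 - S(27, -4*4*(-6)) = -35878 - (888 - 8*27) = -35878 - (888 - 216) = -35878 - 1*672 = -35878 - 672 = -36550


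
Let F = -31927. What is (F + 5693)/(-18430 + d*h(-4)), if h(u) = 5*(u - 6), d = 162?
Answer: 13117/13265 ≈ 0.98884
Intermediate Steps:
h(u) = -30 + 5*u (h(u) = 5*(-6 + u) = -30 + 5*u)
(F + 5693)/(-18430 + d*h(-4)) = (-31927 + 5693)/(-18430 + 162*(-30 + 5*(-4))) = -26234/(-18430 + 162*(-30 - 20)) = -26234/(-18430 + 162*(-50)) = -26234/(-18430 - 8100) = -26234/(-26530) = -26234*(-1/26530) = 13117/13265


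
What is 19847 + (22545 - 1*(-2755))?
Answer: 45147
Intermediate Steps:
19847 + (22545 - 1*(-2755)) = 19847 + (22545 + 2755) = 19847 + 25300 = 45147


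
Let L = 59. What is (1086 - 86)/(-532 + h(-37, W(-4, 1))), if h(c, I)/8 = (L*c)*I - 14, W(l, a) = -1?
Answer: 50/841 ≈ 0.059453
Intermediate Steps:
h(c, I) = -112 + 472*I*c (h(c, I) = 8*((59*c)*I - 14) = 8*(59*I*c - 14) = 8*(-14 + 59*I*c) = -112 + 472*I*c)
(1086 - 86)/(-532 + h(-37, W(-4, 1))) = (1086 - 86)/(-532 + (-112 + 472*(-1)*(-37))) = 1000/(-532 + (-112 + 17464)) = 1000/(-532 + 17352) = 1000/16820 = 1000*(1/16820) = 50/841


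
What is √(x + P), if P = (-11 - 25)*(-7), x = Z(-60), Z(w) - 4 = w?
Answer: 14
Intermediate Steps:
Z(w) = 4 + w
x = -56 (x = 4 - 60 = -56)
P = 252 (P = -36*(-7) = 252)
√(x + P) = √(-56 + 252) = √196 = 14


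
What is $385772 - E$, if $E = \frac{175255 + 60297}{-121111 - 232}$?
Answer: $\frac{46810967348}{121343} \approx 3.8577 \cdot 10^{5}$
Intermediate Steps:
$E = - \frac{235552}{121343}$ ($E = \frac{235552}{-121111 - 232} = \frac{235552}{-121343} = 235552 \left(- \frac{1}{121343}\right) = - \frac{235552}{121343} \approx -1.9412$)
$385772 - E = 385772 - - \frac{235552}{121343} = 385772 + \frac{235552}{121343} = \frac{46810967348}{121343}$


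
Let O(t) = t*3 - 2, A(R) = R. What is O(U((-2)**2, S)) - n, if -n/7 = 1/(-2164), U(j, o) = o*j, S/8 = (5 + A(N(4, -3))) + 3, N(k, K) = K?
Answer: 1034385/2164 ≈ 478.00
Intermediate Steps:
S = 40 (S = 8*((5 - 3) + 3) = 8*(2 + 3) = 8*5 = 40)
U(j, o) = j*o
n = 7/2164 (n = -7/(-2164) = -7*(-1/2164) = 7/2164 ≈ 0.0032348)
O(t) = -2 + 3*t (O(t) = 3*t - 2 = -2 + 3*t)
O(U((-2)**2, S)) - n = (-2 + 3*((-2)**2*40)) - 1*7/2164 = (-2 + 3*(4*40)) - 7/2164 = (-2 + 3*160) - 7/2164 = (-2 + 480) - 7/2164 = 478 - 7/2164 = 1034385/2164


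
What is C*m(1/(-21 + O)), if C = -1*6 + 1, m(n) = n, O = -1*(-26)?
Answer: -1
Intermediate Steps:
O = 26
C = -5 (C = -6 + 1 = -5)
C*m(1/(-21 + O)) = -5/(-21 + 26) = -5/5 = -5*⅕ = -1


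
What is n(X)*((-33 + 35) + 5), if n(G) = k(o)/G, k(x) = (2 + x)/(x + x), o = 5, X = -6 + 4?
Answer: -49/20 ≈ -2.4500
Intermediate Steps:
X = -2
k(x) = (2 + x)/(2*x) (k(x) = (2 + x)/((2*x)) = (2 + x)*(1/(2*x)) = (2 + x)/(2*x))
n(G) = 7/(10*G) (n(G) = ((1/2)*(2 + 5)/5)/G = ((1/2)*(1/5)*7)/G = 7/(10*G))
n(X)*((-33 + 35) + 5) = ((7/10)/(-2))*((-33 + 35) + 5) = ((7/10)*(-1/2))*(2 + 5) = -7/20*7 = -49/20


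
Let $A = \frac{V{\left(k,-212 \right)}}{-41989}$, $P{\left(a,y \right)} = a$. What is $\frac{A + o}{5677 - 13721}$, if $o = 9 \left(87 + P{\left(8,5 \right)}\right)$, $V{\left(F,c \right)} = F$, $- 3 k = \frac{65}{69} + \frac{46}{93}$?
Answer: $- \frac{57593530297}{541850703543} \approx -0.10629$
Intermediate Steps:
$k = - \frac{3073}{6417}$ ($k = - \frac{\frac{65}{69} + \frac{46}{93}}{3} = \left(- \frac{1}{3}\right) \frac{3073}{2139} = - \frac{3073}{6417} \approx -0.47888$)
$A = \frac{3073}{269443413}$ ($A = - \frac{3073}{6417 \left(-41989\right)} = \left(- \frac{3073}{6417}\right) \left(- \frac{1}{41989}\right) = \frac{3073}{269443413} \approx 1.1405 \cdot 10^{-5}$)
$o = 855$ ($o = 9 \left(87 + 8\right) = 9 \cdot 95 = 855$)
$\frac{A + o}{5677 - 13721} = \frac{\frac{3073}{269443413} + 855}{5677 - 13721} = \frac{230374121188}{269443413 \left(-8044\right)} = \frac{230374121188}{269443413} \left(- \frac{1}{8044}\right) = - \frac{57593530297}{541850703543}$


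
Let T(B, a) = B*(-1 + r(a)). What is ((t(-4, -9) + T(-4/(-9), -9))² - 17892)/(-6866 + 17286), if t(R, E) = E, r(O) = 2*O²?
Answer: -1132283/844020 ≈ -1.3415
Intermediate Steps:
T(B, a) = B*(-1 + 2*a²)
((t(-4, -9) + T(-4/(-9), -9))² - 17892)/(-6866 + 17286) = ((-9 + (-4/(-9))*(-1 + 2*(-9)²))² - 17892)/(-6866 + 17286) = ((-9 + (-4*(-⅑))*(-1 + 2*81))² - 17892)/10420 = ((-9 + 4*(-1 + 162)/9)² - 17892)*(1/10420) = ((-9 + (4/9)*161)² - 17892)*(1/10420) = ((-9 + 644/9)² - 17892)*(1/10420) = ((563/9)² - 17892)*(1/10420) = (316969/81 - 17892)*(1/10420) = -1132283/81*1/10420 = -1132283/844020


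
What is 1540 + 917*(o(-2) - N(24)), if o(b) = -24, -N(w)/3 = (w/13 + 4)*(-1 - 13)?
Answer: -3193148/13 ≈ -2.4563e+5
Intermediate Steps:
N(w) = 168 + 42*w/13 (N(w) = -3*(w/13 + 4)*(-1 - 13) = -3*(w*(1/13) + 4)*(-14) = -3*(w/13 + 4)*(-14) = -3*(4 + w/13)*(-14) = -3*(-56 - 14*w/13) = 168 + 42*w/13)
1540 + 917*(o(-2) - N(24)) = 1540 + 917*(-24 - (168 + (42/13)*24)) = 1540 + 917*(-24 - (168 + 1008/13)) = 1540 + 917*(-24 - 1*3192/13) = 1540 + 917*(-24 - 3192/13) = 1540 + 917*(-3504/13) = 1540 - 3213168/13 = -3193148/13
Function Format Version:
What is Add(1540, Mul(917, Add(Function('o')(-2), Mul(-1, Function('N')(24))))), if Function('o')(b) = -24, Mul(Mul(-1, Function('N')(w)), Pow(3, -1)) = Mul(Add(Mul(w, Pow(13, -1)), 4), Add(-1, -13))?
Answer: Rational(-3193148, 13) ≈ -2.4563e+5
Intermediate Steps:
Function('N')(w) = Add(168, Mul(Rational(42, 13), w)) (Function('N')(w) = Mul(-3, Mul(Add(Mul(w, Pow(13, -1)), 4), Add(-1, -13))) = Mul(-3, Mul(Add(Mul(w, Rational(1, 13)), 4), -14)) = Mul(-3, Mul(Add(Mul(Rational(1, 13), w), 4), -14)) = Mul(-3, Mul(Add(4, Mul(Rational(1, 13), w)), -14)) = Mul(-3, Add(-56, Mul(Rational(-14, 13), w))) = Add(168, Mul(Rational(42, 13), w)))
Add(1540, Mul(917, Add(Function('o')(-2), Mul(-1, Function('N')(24))))) = Add(1540, Mul(917, Add(-24, Mul(-1, Add(168, Mul(Rational(42, 13), 24)))))) = Add(1540, Mul(917, Add(-24, Mul(-1, Add(168, Rational(1008, 13)))))) = Add(1540, Mul(917, Add(-24, Mul(-1, Rational(3192, 13))))) = Add(1540, Mul(917, Add(-24, Rational(-3192, 13)))) = Add(1540, Mul(917, Rational(-3504, 13))) = Add(1540, Rational(-3213168, 13)) = Rational(-3193148, 13)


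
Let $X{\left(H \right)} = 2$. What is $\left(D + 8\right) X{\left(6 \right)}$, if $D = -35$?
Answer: $-54$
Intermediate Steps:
$\left(D + 8\right) X{\left(6 \right)} = \left(-35 + 8\right) 2 = \left(-27\right) 2 = -54$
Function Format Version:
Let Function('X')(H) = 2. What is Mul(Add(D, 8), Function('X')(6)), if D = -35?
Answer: -54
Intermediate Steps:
Mul(Add(D, 8), Function('X')(6)) = Mul(Add(-35, 8), 2) = Mul(-27, 2) = -54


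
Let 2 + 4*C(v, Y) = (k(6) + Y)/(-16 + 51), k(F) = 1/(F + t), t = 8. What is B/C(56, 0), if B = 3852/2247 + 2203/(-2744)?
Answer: -12505/6853 ≈ -1.8247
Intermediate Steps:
k(F) = 1/(8 + F) (k(F) = 1/(F + 8) = 1/(8 + F))
B = 2501/2744 (B = 3852*(1/2247) + 2203*(-1/2744) = 12/7 - 2203/2744 = 2501/2744 ≈ 0.91144)
C(v, Y) = -979/1960 + Y/140 (C(v, Y) = -½ + ((1/(8 + 6) + Y)/(-16 + 51))/4 = -½ + ((1/14 + Y)/35)/4 = -½ + ((1/14 + Y)*(1/35))/4 = -½ + (1/490 + Y/35)/4 = -½ + (1/1960 + Y/140) = -979/1960 + Y/140)
B/C(56, 0) = 2501/(2744*(-979/1960 + (1/140)*0)) = 2501/(2744*(-979/1960 + 0)) = 2501/(2744*(-979/1960)) = (2501/2744)*(-1960/979) = -12505/6853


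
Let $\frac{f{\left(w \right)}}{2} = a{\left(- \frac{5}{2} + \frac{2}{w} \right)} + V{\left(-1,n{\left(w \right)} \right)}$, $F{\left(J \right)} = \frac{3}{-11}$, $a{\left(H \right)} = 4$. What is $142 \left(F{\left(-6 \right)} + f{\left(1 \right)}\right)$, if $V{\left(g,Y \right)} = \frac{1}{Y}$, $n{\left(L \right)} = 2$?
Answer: $\frac{13632}{11} \approx 1239.3$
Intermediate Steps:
$F{\left(J \right)} = - \frac{3}{11}$ ($F{\left(J \right)} = 3 \left(- \frac{1}{11}\right) = - \frac{3}{11}$)
$f{\left(w \right)} = 9$ ($f{\left(w \right)} = 2 \left(4 + \frac{1}{2}\right) = 2 \cdot \frac{9}{2} = 9$)
$142 \left(F{\left(-6 \right)} + f{\left(1 \right)}\right) = 142 \left(- \frac{3}{11} + 9\right) = 142 \cdot \frac{96}{11} = \frac{13632}{11}$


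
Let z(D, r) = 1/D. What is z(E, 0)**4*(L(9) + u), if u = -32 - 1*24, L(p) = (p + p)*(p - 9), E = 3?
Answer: -56/81 ≈ -0.69136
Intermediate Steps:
L(p) = 2*p*(-9 + p) (L(p) = (2*p)*(-9 + p) = 2*p*(-9 + p))
u = -56 (u = -32 - 24 = -56)
z(E, 0)**4*(L(9) + u) = (1/3)**4*(2*9*(-9 + 9) - 56) = (1/3)**4*(2*9*0 - 56) = (0 - 56)/81 = (1/81)*(-56) = -56/81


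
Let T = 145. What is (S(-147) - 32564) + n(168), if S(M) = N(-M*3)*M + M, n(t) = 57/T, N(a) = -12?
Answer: -4487258/145 ≈ -30947.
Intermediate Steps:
n(t) = 57/145
S(M) = -11*M (S(M) = -12*M + M = -11*M)
(S(-147) - 32564) + n(168) = (-11*(-147) - 32564) + 57/145 = (1617 - 32564) + 57/145 = -30947 + 57/145 = -4487258/145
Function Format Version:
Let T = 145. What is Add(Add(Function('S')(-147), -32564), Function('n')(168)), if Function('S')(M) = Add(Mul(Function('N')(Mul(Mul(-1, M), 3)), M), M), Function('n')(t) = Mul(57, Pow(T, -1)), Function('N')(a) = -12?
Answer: Rational(-4487258, 145) ≈ -30947.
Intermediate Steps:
Function('n')(t) = Rational(57, 145) (Function('n')(t) = Mul(57, Pow(145, -1)) = Mul(57, Rational(1, 145)) = Rational(57, 145))
Function('S')(M) = Mul(-11, M) (Function('S')(M) = Add(Mul(-12, M), M) = Mul(-11, M))
Add(Add(Function('S')(-147), -32564), Function('n')(168)) = Add(Add(Mul(-11, -147), -32564), Rational(57, 145)) = Add(Add(1617, -32564), Rational(57, 145)) = Add(-30947, Rational(57, 145)) = Rational(-4487258, 145)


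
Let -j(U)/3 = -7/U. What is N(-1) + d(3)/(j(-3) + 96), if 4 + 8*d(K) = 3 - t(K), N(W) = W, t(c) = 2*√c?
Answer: -713/712 - √3/356 ≈ -1.0063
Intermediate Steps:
d(K) = -⅛ - √K/4 (d(K) = -½ + (3 - 2*√K)/8 = -½ + (3/8 - √K/4) = -⅛ - √K/4)
j(U) = 21/U (j(U) = -(-21)/U = 21/U)
N(-1) + d(3)/(j(-3) + 96) = -1 + (-⅛ - √3/4)/(21/(-3) + 96) = -1 + (-⅛ - √3/4)/(21*(-⅓) + 96) = -1 + (-⅛ - √3/4)/(-7 + 96) = -1 + (-⅛ - √3/4)/89 = -1 + (-⅛ - √3/4)*(1/89) = -1 + (-1/712 - √3/356) = -713/712 - √3/356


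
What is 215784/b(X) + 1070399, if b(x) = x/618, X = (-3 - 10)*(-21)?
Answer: 141857813/91 ≈ 1.5589e+6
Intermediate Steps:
X = 273 (X = -13*(-21) = 273)
b(x) = x/618 (b(x) = x*(1/618) = x/618)
215784/b(X) + 1070399 = 215784/(((1/618)*273)) + 1070399 = 215784/(91/206) + 1070399 = 215784*(206/91) + 1070399 = 44451504/91 + 1070399 = 141857813/91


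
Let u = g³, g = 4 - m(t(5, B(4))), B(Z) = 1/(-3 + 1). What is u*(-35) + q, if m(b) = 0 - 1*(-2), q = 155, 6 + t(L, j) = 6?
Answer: -125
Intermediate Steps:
B(Z) = -½ (B(Z) = 1/(-2) = -½)
t(L, j) = 0 (t(L, j) = -6 + 6 = 0)
m(b) = 2 (m(b) = 0 + 2 = 2)
g = 2 (g = 4 - 1*2 = 4 - 2 = 2)
u = 8 (u = 2³ = 8)
u*(-35) + q = 8*(-35) + 155 = -280 + 155 = -125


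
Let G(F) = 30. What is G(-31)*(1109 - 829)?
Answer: 8400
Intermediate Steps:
G(-31)*(1109 - 829) = 30*(1109 - 829) = 30*280 = 8400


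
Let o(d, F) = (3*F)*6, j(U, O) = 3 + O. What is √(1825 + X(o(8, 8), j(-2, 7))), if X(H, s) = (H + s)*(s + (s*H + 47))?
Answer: √232363 ≈ 482.04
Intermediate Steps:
o(d, F) = 18*F
X(H, s) = (H + s)*(47 + s + H*s) (X(H, s) = (H + s)*(s + (H*s + 47)) = (H + s)*(s + (47 + H*s)) = (H + s)*(47 + s + H*s))
√(1825 + X(o(8, 8), j(-2, 7))) = √(1825 + ((3 + 7)² + 47*(18*8) + 47*(3 + 7) + (18*8)*(3 + 7) + (18*8)*(3 + 7)² + (3 + 7)*(18*8)²)) = √(1825 + (10² + 47*144 + 47*10 + 144*10 + 144*10² + 10*144²)) = √(1825 + (100 + 6768 + 470 + 1440 + 144*100 + 10*20736)) = √(1825 + (100 + 6768 + 470 + 1440 + 14400 + 207360)) = √(1825 + 230538) = √232363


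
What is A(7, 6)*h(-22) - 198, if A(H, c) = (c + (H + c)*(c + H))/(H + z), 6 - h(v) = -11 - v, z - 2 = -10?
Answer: 677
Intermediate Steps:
z = -8 (z = 2 - 10 = -8)
h(v) = 17 + v (h(v) = 6 - (-11 - v) = 6 + (11 + v) = 17 + v)
A(H, c) = (c + (H + c)**2)/(-8 + H) (A(H, c) = (c + (H + c)*(c + H))/(H - 8) = (c + (H + c)*(H + c))/(-8 + H) = (c + (H + c)**2)/(-8 + H))
A(7, 6)*h(-22) - 198 = ((6 + (7 + 6)**2)/(-8 + 7))*(17 - 22) - 198 = ((6 + 13**2)/(-1))*(-5) - 198 = -(6 + 169)*(-5) - 198 = -1*175*(-5) - 198 = -175*(-5) - 198 = 875 - 198 = 677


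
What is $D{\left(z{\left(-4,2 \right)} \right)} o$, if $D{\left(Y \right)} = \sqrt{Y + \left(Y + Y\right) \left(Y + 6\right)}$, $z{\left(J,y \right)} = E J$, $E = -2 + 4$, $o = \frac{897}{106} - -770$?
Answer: $\frac{82517 \sqrt{6}}{53} \approx 3813.7$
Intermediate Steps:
$o = \frac{82517}{106}$ ($o = 897 \cdot \frac{1}{106} + 770 = \frac{897}{106} + 770 = \frac{82517}{106} \approx 778.46$)
$E = 2$
$z{\left(J,y \right)} = 2 J$
$D{\left(Y \right)} = \sqrt{Y + 2 Y \left(6 + Y\right)}$
$D{\left(z{\left(-4,2 \right)} \right)} o = \sqrt{2 \left(-4\right) \left(13 + 2 \cdot 2 \left(-4\right)\right)} \frac{82517}{106} = \sqrt{- 8 \left(13 + 2 \left(-8\right)\right)} \frac{82517}{106} = \sqrt{- 8 \left(13 - 16\right)} \frac{82517}{106} = \sqrt{\left(-8\right) \left(-3\right)} \frac{82517}{106} = \sqrt{24} \cdot \frac{82517}{106} = 2 \sqrt{6} \cdot \frac{82517}{106} = \frac{82517 \sqrt{6}}{53}$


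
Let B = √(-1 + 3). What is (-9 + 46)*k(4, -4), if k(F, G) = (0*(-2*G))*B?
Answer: 0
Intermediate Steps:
B = √2 ≈ 1.4142
k(F, G) = 0 (k(F, G) = (0*(-2*G))*√2 = 0*√2 = 0)
(-9 + 46)*k(4, -4) = (-9 + 46)*0 = 37*0 = 0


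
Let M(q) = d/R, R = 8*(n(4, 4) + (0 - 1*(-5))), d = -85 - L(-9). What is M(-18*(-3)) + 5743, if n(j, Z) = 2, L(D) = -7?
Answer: 160765/28 ≈ 5741.6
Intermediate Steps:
d = -78 (d = -85 - 1*(-7) = -85 + 7 = -78)
R = 56 (R = 8*(2 + (0 - 1*(-5))) = 8*(2 + (0 + 5)) = 8*(2 + 5) = 8*7 = 56)
M(q) = -39/28 (M(q) = -78/56 = -78*1/56 = -39/28)
M(-18*(-3)) + 5743 = -39/28 + 5743 = 160765/28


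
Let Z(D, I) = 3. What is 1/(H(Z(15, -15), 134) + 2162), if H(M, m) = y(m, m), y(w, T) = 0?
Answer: 1/2162 ≈ 0.00046253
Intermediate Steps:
H(M, m) = 0
1/(H(Z(15, -15), 134) + 2162) = 1/(0 + 2162) = 1/2162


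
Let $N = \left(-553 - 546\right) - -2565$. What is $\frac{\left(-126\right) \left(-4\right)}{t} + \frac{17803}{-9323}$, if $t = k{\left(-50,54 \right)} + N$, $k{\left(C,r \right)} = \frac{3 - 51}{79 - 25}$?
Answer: $- \frac{96230615}{61466539} \approx -1.5656$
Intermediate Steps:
$k{\left(C,r \right)} = - \frac{8}{9}$ ($k{\left(C,r \right)} = - \frac{48}{54} = \left(-48\right) \frac{1}{54} = - \frac{8}{9}$)
$N = 1466$ ($N = \left(-553 - 546\right) + 2565 = -1099 + 2565 = 1466$)
$t = \frac{13186}{9}$ ($t = - \frac{8}{9} + 1466 = \frac{13186}{9} \approx 1465.1$)
$\frac{\left(-126\right) \left(-4\right)}{t} + \frac{17803}{-9323} = \frac{\left(-126\right) \left(-4\right)}{\frac{13186}{9}} + \frac{17803}{-9323} = 504 \cdot \frac{9}{13186} + 17803 \left(- \frac{1}{9323}\right) = \frac{2268}{6593} - \frac{17803}{9323} = - \frac{96230615}{61466539}$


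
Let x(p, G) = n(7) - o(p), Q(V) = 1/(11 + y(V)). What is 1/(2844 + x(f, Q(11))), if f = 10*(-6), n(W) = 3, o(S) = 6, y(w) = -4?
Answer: 1/2841 ≈ 0.00035199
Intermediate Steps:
f = -60
Q(V) = 1/7 (Q(V) = 1/(11 - 4) = 1/7)
x(p, G) = -3 (x(p, G) = 3 - 1*6 = 3 - 6 = -3)
1/(2844 + x(f, Q(11))) = 1/(2844 - 3) = 1/2841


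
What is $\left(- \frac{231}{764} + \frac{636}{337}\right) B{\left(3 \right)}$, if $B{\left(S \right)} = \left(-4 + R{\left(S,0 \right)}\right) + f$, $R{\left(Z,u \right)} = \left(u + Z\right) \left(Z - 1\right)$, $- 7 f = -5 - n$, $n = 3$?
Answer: $\frac{4488627}{901138} \approx 4.9811$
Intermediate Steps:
$f = \frac{8}{7}$ ($f = - \frac{-5 - 3}{7} = \left(- \frac{1}{7}\right) \left(-8\right) = \frac{8}{7} \approx 1.1429$)
$R{\left(Z,u \right)} = \left(-1 + Z\right) \left(Z + u\right)$ ($R{\left(Z,u \right)} = \left(Z + u\right) \left(-1 + Z\right) = \left(-1 + Z\right) \left(Z + u\right)$)
$B{\left(S \right)} = - \frac{20}{7} + S^{2} - S$ ($B{\left(S \right)} = \left(-4 + \left(S^{2} - S - 0 + S 0\right)\right) + \frac{8}{7} = \left(-4 + \left(S^{2} - S + 0 + 0\right)\right) + \frac{8}{7} = \left(-4 + \left(S^{2} - S\right)\right) + \frac{8}{7} = \left(-4 + S^{2} - S\right) + \frac{8}{7} = - \frac{20}{7} + S^{2} - S$)
$\left(- \frac{231}{764} + \frac{636}{337}\right) B{\left(3 \right)} = \left(- \frac{231}{764} + \frac{636}{337}\right) \left(- \frac{20}{7} + 3^{2} - 3\right) = \left(\left(-231\right) \frac{1}{764} + 636 \cdot \frac{1}{337}\right) \left(- \frac{20}{7} + 9 - 3\right) = \left(- \frac{231}{764} + \frac{636}{337}\right) \frac{22}{7} = \frac{408057}{257468} \cdot \frac{22}{7} = \frac{4488627}{901138}$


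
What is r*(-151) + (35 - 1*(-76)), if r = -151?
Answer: 22912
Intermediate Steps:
r*(-151) + (35 - 1*(-76)) = -151*(-151) + (35 - 1*(-76)) = 22801 + (35 + 76) = 22801 + 111 = 22912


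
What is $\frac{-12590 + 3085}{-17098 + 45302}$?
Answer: $- \frac{9505}{28204} \approx -0.33701$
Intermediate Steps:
$\frac{-12590 + 3085}{-17098 + 45302} = - \frac{9505}{28204}$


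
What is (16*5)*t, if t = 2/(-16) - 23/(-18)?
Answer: 830/9 ≈ 92.222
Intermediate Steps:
t = 83/72 (t = 2*(-1/16) - 23*(-1/18) = -1/8 + 23/18 = 83/72 ≈ 1.1528)
(16*5)*t = (16*5)*(83/72) = 80*(83/72) = 830/9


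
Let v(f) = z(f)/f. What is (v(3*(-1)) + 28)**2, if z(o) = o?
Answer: 841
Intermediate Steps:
v(f) = 1 (v(f) = f/f = 1)
(v(3*(-1)) + 28)**2 = (1 + 28)**2 = 29**2 = 841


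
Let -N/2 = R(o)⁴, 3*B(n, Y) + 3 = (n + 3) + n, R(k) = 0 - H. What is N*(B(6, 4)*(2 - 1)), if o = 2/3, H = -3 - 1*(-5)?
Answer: -128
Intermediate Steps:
H = 2 (H = -3 + 5 = 2)
o = ⅔ (o = 2*(⅓) = ⅔ ≈ 0.66667)
R(k) = -2 (R(k) = 0 - 1*2 = 0 - 2 = -2)
B(n, Y) = 2*n/3 (B(n, Y) = -1 + ((n + 3) + n)/3 = -1 + ((3 + n) + n)/3 = -1 + (3 + 2*n)/3 = -1 + (1 + 2*n/3) = 2*n/3)
N = -32 (N = -2*(-2)⁴ = -2*16 = -32)
N*(B(6, 4)*(2 - 1)) = -32*(⅔)*6*(2 - 1) = -128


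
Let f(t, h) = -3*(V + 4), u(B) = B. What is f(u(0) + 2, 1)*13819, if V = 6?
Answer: -414570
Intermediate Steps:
f(t, h) = -30 (f(t, h) = -3*(6 + 4) = -3*10 = -30)
f(u(0) + 2, 1)*13819 = -30*13819 = -414570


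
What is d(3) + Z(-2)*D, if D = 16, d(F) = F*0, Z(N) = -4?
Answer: -64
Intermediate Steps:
d(F) = 0
d(3) + Z(-2)*D = 0 - 4*16 = 0 - 64 = -64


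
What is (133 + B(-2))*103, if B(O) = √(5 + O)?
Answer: 13699 + 103*√3 ≈ 13877.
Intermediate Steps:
(133 + B(-2))*103 = (133 + √(5 - 2))*103 = (133 + √3)*103 = 13699 + 103*√3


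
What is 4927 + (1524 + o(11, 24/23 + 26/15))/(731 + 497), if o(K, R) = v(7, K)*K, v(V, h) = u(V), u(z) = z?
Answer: 6051957/1228 ≈ 4928.3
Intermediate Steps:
v(V, h) = V
o(K, R) = 7*K
4927 + (1524 + o(11, 24/23 + 26/15))/(731 + 497) = 4927 + (1524 + 7*11)/(731 + 497) = 4927 + (1524 + 77)/1228 = 4927 + 1601*(1/1228) = 4927 + 1601/1228 = 6051957/1228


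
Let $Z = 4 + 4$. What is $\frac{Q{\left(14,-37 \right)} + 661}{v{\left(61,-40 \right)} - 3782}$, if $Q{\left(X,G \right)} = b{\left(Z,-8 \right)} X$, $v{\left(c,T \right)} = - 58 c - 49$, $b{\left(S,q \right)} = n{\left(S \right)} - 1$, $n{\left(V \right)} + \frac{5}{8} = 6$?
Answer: $- \frac{2889}{29476} \approx -0.098012$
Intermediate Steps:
$Z = 8$
$n{\left(V \right)} = \frac{43}{8}$ ($n{\left(V \right)} = - \frac{5}{8} + 6 = \frac{43}{8}$)
$b{\left(S,q \right)} = \frac{35}{8}$ ($b{\left(S,q \right)} = \frac{43}{8} - 1 = \frac{35}{8}$)
$v{\left(c,T \right)} = -49 - 58 c$
$Q{\left(X,G \right)} = \frac{35 X}{8}$
$\frac{Q{\left(14,-37 \right)} + 661}{v{\left(61,-40 \right)} - 3782} = \frac{\frac{35}{8} \cdot 14 + 661}{\left(-49 - 3538\right) - 3782} = \frac{\frac{245}{4} + 661}{\left(-49 - 3538\right) - 3782} = \frac{2889}{4 \left(-3587 - 3782\right)} = \frac{2889}{4 \left(-7369\right)} = \frac{2889}{4} \left(- \frac{1}{7369}\right) = - \frac{2889}{29476}$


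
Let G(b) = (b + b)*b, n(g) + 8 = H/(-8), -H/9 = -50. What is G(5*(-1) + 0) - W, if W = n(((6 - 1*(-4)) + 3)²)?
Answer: 457/4 ≈ 114.25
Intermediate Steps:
H = 450 (H = -9*(-50) = 450)
n(g) = -257/4 (n(g) = -8 + 450/(-8) = -8 + 450*(-⅛) = -8 - 225/4 = -257/4)
G(b) = 2*b² (G(b) = (2*b)*b = 2*b²)
W = -257/4 ≈ -64.250
G(5*(-1) + 0) - W = 2*(5*(-1) + 0)² - 1*(-257/4) = 2*(-5 + 0)² + 257/4 = 2*(-5)² + 257/4 = 2*25 + 257/4 = 50 + 257/4 = 457/4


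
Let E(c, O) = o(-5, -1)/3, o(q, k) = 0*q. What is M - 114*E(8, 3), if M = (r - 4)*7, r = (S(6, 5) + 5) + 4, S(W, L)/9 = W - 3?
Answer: 224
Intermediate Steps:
o(q, k) = 0
E(c, O) = 0 (E(c, O) = 0/3 = 0*(1/3) = 0)
S(W, L) = -27 + 9*W (S(W, L) = 9*(W - 3) = 9*(-3 + W) = -27 + 9*W)
r = 36 (r = ((-27 + 9*6) + 5) + 4 = ((-27 + 54) + 5) + 4 = (27 + 5) + 4 = 32 + 4 = 36)
M = 224 (M = (36 - 4)*7 = 32*7 = 224)
M - 114*E(8, 3) = 224 - 114*0 = 224 + 0 = 224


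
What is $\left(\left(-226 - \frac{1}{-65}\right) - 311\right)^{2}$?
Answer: $\frac{1218289216}{4225} \approx 2.8835 \cdot 10^{5}$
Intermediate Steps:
$\left(\left(-226 - \frac{1}{-65}\right) - 311\right)^{2} = \left(\left(-226 - - \frac{1}{65}\right) - 311\right)^{2} = \left(\left(-226 + \frac{1}{65}\right) - 311\right)^{2} = \left(- \frac{14689}{65} - 311\right)^{2} = \left(- \frac{34904}{65}\right)^{2} = \frac{1218289216}{4225}$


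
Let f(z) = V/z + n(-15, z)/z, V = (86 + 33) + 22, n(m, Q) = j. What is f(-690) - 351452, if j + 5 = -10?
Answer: -40417001/115 ≈ -3.5145e+5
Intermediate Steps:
j = -15 (j = -5 - 10 = -15)
n(m, Q) = -15
V = 141 (V = 119 + 22 = 141)
f(z) = 126/z (f(z) = 141/z - 15/z = 126/z)
f(-690) - 351452 = 126/(-690) - 351452 = 126*(-1/690) - 351452 = -21/115 - 351452 = -40417001/115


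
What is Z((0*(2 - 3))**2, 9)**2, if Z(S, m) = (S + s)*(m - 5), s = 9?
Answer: 1296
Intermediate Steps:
Z(S, m) = (-5 + m)*(9 + S) (Z(S, m) = (S + 9)*(m - 5) = (9 + S)*(-5 + m) = (-5 + m)*(9 + S))
Z((0*(2 - 3))**2, 9)**2 = (-45 - 5*(0*(2 - 3))**2 + 9*9 + (0*(2 - 3))**2*9)**2 = (-45 - 5*(0*(-1))**2 + 81 + (0*(-1))**2*9)**2 = (-45 - 5*0**2 + 81 + 0**2*9)**2 = (-45 - 5*0 + 81 + 0*9)**2 = (-45 + 0 + 81 + 0)**2 = 36**2 = 1296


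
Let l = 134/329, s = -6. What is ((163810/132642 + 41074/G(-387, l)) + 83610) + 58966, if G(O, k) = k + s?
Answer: 8251286306887/61015320 ≈ 1.3523e+5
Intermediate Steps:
l = 134/329 (l = 134*(1/329) = 134/329 ≈ 0.40729)
G(O, k) = -6 + k (G(O, k) = k - 6 = -6 + k)
((163810/132642 + 41074/G(-387, l)) + 83610) + 58966 = ((163810/132642 + 41074/(-6 + 134/329)) + 83610) + 58966 = ((163810*(1/132642) + 41074/(-1840/329)) + 83610) + 58966 = ((81905/66321 + 41074*(-329/1840)) + 83610) + 58966 = ((81905/66321 - 6756673/920) + 83610) + 58966 = (-448033957433/61015320 + 83610) + 58966 = 4653456947767/61015320 + 58966 = 8251286306887/61015320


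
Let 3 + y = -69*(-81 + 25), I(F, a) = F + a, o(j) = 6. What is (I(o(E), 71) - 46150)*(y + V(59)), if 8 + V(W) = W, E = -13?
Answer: -180237576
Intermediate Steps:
V(W) = -8 + W
y = 3861 (y = -3 - 69*(-81 + 25) = -3 - 69*(-56) = -3 + 3864 = 3861)
(I(o(E), 71) - 46150)*(y + V(59)) = ((6 + 71) - 46150)*(3861 + (-8 + 59)) = (77 - 46150)*(3861 + 51) = -46073*3912 = -180237576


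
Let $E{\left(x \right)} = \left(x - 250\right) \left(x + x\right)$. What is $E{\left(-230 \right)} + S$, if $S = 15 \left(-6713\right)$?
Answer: $120105$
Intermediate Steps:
$S = -100695$
$E{\left(x \right)} = 2 x \left(-250 + x\right)$ ($E{\left(x \right)} = \left(-250 + x\right) 2 x = 2 x \left(-250 + x\right)$)
$E{\left(-230 \right)} + S = 2 \left(-230\right) \left(-250 - 230\right) - 100695 = 2 \left(-230\right) \left(-480\right) - 100695 = 220800 - 100695 = 120105$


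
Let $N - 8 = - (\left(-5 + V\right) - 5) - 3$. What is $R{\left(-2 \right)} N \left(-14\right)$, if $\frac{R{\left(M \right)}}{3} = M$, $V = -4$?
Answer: $1596$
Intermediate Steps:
$R{\left(M \right)} = 3 M$
$N = 19$ ($N = 8 - -11 = 8 + \left(14 - 3\right) = 8 + 11 = 19$)
$R{\left(-2 \right)} N \left(-14\right) = 3 \left(-2\right) 19 \left(-14\right) = \left(-6\right) 19 \left(-14\right) = \left(-114\right) \left(-14\right) = 1596$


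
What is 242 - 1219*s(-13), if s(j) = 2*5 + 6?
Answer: -19262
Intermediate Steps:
s(j) = 16 (s(j) = 10 + 6 = 16)
242 - 1219*s(-13) = 242 - 1219*16 = 242 - 19504 = -19262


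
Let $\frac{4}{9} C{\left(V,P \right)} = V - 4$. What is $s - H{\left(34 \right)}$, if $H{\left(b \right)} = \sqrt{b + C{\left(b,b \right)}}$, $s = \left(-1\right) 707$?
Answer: $-707 - \frac{\sqrt{406}}{2} \approx -717.07$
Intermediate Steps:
$s = -707$
$C{\left(V,P \right)} = -9 + \frac{9 V}{4}$ ($C{\left(V,P \right)} = \frac{9 \left(V - 4\right)}{4} = \frac{9 \left(-4 + V\right)}{4} = -9 + \frac{9 V}{4}$)
$H{\left(b \right)} = \sqrt{-9 + \frac{13 b}{4}}$ ($H{\left(b \right)} = \sqrt{b + \left(-9 + \frac{9 b}{4}\right)} = \sqrt{-9 + \frac{13 b}{4}}$)
$s - H{\left(34 \right)} = -707 - \frac{\sqrt{-36 + 13 \cdot 34}}{2} = -707 - \frac{\sqrt{-36 + 442}}{2} = -707 - \frac{\sqrt{406}}{2}$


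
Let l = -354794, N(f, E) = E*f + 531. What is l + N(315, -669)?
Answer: -564998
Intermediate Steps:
N(f, E) = 531 + E*f
l + N(315, -669) = -354794 + (531 - 669*315) = -354794 + (531 - 210735) = -354794 - 210204 = -564998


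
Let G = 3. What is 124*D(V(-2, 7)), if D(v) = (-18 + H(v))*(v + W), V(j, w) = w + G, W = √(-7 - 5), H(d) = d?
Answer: -9920 - 1984*I*√3 ≈ -9920.0 - 3436.4*I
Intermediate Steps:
W = 2*I*√3 (W = √(-12) = 2*I*√3 ≈ 3.4641*I)
V(j, w) = 3 + w (V(j, w) = w + 3 = 3 + w)
D(v) = (-18 + v)*(v + 2*I*√3)
124*D(V(-2, 7)) = 124*((3 + 7)² - 18*(3 + 7) - 36*I*√3 + 2*I*(3 + 7)*√3) = 124*(10² - 18*10 - 36*I*√3 + 2*I*10*√3) = 124*(100 - 180 - 36*I*√3 + 20*I*√3) = 124*(-80 - 16*I*√3) = -9920 - 1984*I*√3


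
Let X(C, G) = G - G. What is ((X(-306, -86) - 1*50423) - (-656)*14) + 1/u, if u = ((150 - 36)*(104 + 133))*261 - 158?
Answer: -290798458059/7051540 ≈ -41239.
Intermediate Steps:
X(C, G) = 0
u = 7051540 (u = (114*237)*261 - 158 = 27018*261 - 158 = 7051698 - 158 = 7051540)
((X(-306, -86) - 1*50423) - (-656)*14) + 1/u = ((0 - 1*50423) - (-656)*14) + 1/7051540 = ((0 - 50423) - 1*(-9184)) + 1/7051540 = (-50423 + 9184) + 1/7051540 = -41239 + 1/7051540 = -290798458059/7051540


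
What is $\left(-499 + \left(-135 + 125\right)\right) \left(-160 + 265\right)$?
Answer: $-53445$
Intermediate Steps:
$\left(-499 + \left(-135 + 125\right)\right) \left(-160 + 265\right) = \left(-499 - 10\right) 105 = \left(-509\right) 105 = -53445$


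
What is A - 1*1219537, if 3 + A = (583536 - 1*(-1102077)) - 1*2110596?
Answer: -1644523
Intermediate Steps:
A = -424986 (A = -3 + ((583536 - 1*(-1102077)) - 1*2110596) = -3 + ((583536 + 1102077) - 2110596) = -3 + (1685613 - 2110596) = -3 - 424983 = -424986)
A - 1*1219537 = -424986 - 1*1219537 = -424986 - 1219537 = -1644523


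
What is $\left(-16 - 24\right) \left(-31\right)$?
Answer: $1240$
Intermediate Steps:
$\left(-16 - 24\right) \left(-31\right) = \left(-40\right) \left(-31\right) = 1240$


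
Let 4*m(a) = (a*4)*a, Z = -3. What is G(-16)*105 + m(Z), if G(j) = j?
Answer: -1671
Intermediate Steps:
m(a) = a**2 (m(a) = ((a*4)*a)/4 = ((4*a)*a)/4 = (4*a**2)/4 = a**2)
G(-16)*105 + m(Z) = -16*105 + (-3)**2 = -1680 + 9 = -1671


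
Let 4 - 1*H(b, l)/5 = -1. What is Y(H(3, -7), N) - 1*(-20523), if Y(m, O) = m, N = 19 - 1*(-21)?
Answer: 20548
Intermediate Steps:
H(b, l) = 25 (H(b, l) = 20 - 5*(-1) = 20 + 5 = 25)
N = 40 (N = 19 + 21 = 40)
Y(H(3, -7), N) - 1*(-20523) = 25 - 1*(-20523) = 25 + 20523 = 20548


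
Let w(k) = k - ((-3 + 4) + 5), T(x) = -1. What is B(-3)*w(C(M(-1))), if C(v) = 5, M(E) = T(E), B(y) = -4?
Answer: 4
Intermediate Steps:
M(E) = -1
w(k) = -6 + k (w(k) = k - (1 + 5) = k - 1*6 = k - 6 = -6 + k)
B(-3)*w(C(M(-1))) = -4*(-6 + 5) = -4*(-1) = 4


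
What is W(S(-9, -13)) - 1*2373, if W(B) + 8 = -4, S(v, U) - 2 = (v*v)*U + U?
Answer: -2385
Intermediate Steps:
S(v, U) = 2 + U + U*v² (S(v, U) = 2 + ((v*v)*U + U) = 2 + (v²*U + U) = 2 + (U*v² + U) = 2 + (U + U*v²) = 2 + U + U*v²)
W(B) = -12 (W(B) = -8 - 4 = -12)
W(S(-9, -13)) - 1*2373 = -12 - 1*2373 = -12 - 2373 = -2385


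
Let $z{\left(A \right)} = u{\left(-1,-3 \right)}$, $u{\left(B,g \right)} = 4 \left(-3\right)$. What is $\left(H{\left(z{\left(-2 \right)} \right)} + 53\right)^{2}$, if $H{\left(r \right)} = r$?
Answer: $1681$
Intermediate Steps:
$u{\left(B,g \right)} = -12$
$z{\left(A \right)} = -12$
$\left(H{\left(z{\left(-2 \right)} \right)} + 53\right)^{2} = \left(-12 + 53\right)^{2} = 41^{2} = 1681$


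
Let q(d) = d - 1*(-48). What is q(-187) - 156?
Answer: -295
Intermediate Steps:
q(d) = 48 + d (q(d) = d + 48 = 48 + d)
q(-187) - 156 = (48 - 187) - 156 = -139 - 156 = -295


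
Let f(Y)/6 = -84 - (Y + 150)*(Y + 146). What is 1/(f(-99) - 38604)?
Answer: -1/53490 ≈ -1.8695e-5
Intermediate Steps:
f(Y) = -504 - 6*(146 + Y)*(150 + Y) (f(Y) = 6*(-84 - (Y + 150)*(Y + 146)) = 6*(-84 - (150 + Y)*(146 + Y)) = 6*(-84 - (146 + Y)*(150 + Y)) = -504 - 6*(146 + Y)*(150 + Y))
1/(f(-99) - 38604) = 1/((-131904 - 1776*(-99) - 6*(-99)**2) - 38604) = 1/((-131904 + 175824 - 6*9801) - 38604) = 1/((-131904 + 175824 - 58806) - 38604) = 1/(-14886 - 38604) = 1/(-53490) = -1/53490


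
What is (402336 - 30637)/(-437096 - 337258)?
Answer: -371699/774354 ≈ -0.48001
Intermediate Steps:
(402336 - 30637)/(-437096 - 337258) = 371699/(-774354) = 371699*(-1/774354) = -371699/774354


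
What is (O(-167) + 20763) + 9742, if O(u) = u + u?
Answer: 30171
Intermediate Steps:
O(u) = 2*u
(O(-167) + 20763) + 9742 = (2*(-167) + 20763) + 9742 = (-334 + 20763) + 9742 = 20429 + 9742 = 30171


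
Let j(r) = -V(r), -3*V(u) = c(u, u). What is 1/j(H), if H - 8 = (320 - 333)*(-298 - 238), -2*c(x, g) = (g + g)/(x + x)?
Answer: -6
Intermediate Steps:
c(x, g) = -g/(2*x) (c(x, g) = -(g + g)/(2*(x + x)) = -2*g/(2*(2*x)) = -2*g*1/(2*x)/2 = -g/(2*x))
V(u) = ⅙ (V(u) = -(-1)*u/(6*u) = -⅓*(-½) = ⅙)
H = 6976 (H = 8 + (320 - 333)*(-298 - 238) = 8 - 13*(-536) = 8 + 6968 = 6976)
j(r) = -⅙ (j(r) = -1*⅙ = -⅙)
1/j(H) = 1/(-⅙) = -6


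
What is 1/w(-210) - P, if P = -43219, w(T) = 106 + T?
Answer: 4494775/104 ≈ 43219.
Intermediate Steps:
1/w(-210) - P = 1/(106 - 210) - 1*(-43219) = 1/(-104) + 43219 = -1/104 + 43219 = 4494775/104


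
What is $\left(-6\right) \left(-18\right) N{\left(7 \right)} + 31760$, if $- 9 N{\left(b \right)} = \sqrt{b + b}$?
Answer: $31760 - 12 \sqrt{14} \approx 31715.0$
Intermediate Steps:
$N{\left(b \right)} = - \frac{\sqrt{2} \sqrt{b}}{9}$ ($N{\left(b \right)} = - \frac{\sqrt{b + b}}{9} = - \frac{\sqrt{2 b}}{9} = - \frac{\sqrt{2} \sqrt{b}}{9}$)
$\left(-6\right) \left(-18\right) N{\left(7 \right)} + 31760 = \left(-6\right) \left(-18\right) \left(- \frac{\sqrt{2} \sqrt{7}}{9}\right) + 31760 = 108 \left(- \frac{\sqrt{14}}{9}\right) + 31760 = - 12 \sqrt{14} + 31760 = 31760 - 12 \sqrt{14}$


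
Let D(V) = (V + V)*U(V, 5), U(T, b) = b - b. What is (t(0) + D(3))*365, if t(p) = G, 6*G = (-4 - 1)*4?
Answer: -3650/3 ≈ -1216.7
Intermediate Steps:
G = -10/3 (G = ((-4 - 1)*4)/6 = (-5*4)/6 = (⅙)*(-20) = -10/3 ≈ -3.3333)
U(T, b) = 0
t(p) = -10/3
D(V) = 0 (D(V) = (V + V)*0 = (2*V)*0 = 0)
(t(0) + D(3))*365 = (-10/3 + 0)*365 = -10/3*365 = -3650/3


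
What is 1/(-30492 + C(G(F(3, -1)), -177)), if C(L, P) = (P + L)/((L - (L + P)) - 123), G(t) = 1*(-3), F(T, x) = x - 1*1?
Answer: -3/91486 ≈ -3.2792e-5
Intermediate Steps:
F(T, x) = -1 + x (F(T, x) = x - 1 = -1 + x)
G(t) = -3
C(L, P) = (L + P)/(-123 - P) (C(L, P) = (L + P)/((L + (-L - P)) - 123) = (L + P)/(-P - 123) = (L + P)/(-123 - P))
1/(-30492 + C(G(F(3, -1)), -177)) = 1/(-30492 + (-1*(-3) - 1*(-177))/(123 - 177)) = 1/(-30492 + (3 + 177)/(-54)) = 1/(-30492 - 1/54*180) = 1/(-30492 - 10/3) = 1/(-91486/3) = -3/91486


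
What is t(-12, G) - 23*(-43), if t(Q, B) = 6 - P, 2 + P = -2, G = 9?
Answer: 999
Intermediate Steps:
P = -4 (P = -2 - 2 = -4)
t(Q, B) = 10 (t(Q, B) = 6 - 1*(-4) = 6 + 4 = 10)
t(-12, G) - 23*(-43) = 10 - 23*(-43) = 10 + 989 = 999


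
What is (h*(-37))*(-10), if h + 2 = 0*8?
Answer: -740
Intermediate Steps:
h = -2 (h = -2 + 0*8 = -2 + 0 = -2)
(h*(-37))*(-10) = -2*(-37)*(-10) = 74*(-10) = -740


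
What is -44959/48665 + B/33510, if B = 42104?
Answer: 54241507/163076415 ≈ 0.33261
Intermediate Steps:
-44959/48665 + B/33510 = -44959/48665 + 42104/33510 = -44959*1/48665 + 42104*(1/33510) = -44959/48665 + 21052/16755 = 54241507/163076415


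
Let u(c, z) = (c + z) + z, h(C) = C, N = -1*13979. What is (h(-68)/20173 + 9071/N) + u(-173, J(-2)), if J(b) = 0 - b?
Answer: -47841663878/281998367 ≈ -169.65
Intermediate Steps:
N = -13979
J(b) = -b
u(c, z) = c + 2*z
(h(-68)/20173 + 9071/N) + u(-173, J(-2)) = (-68/20173 + 9071/(-13979)) + (-173 + 2*(-1*(-2))) = (-68*1/20173 + 9071*(-1/13979)) + (-173 + 2*2) = (-68/20173 - 9071/13979) + (-173 + 4) = -183939855/281998367 - 169 = -47841663878/281998367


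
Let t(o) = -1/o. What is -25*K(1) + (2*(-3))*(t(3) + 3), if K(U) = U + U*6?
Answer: -191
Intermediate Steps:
K(U) = 7*U (K(U) = U + 6*U = 7*U)
-25*K(1) + (2*(-3))*(t(3) + 3) = -175 + (2*(-3))*(-1/3 + 3) = -25*7 - 6*(-1*⅓ + 3) = -175 - 6*(-⅓ + 3) = -175 - 6*8/3 = -175 - 16 = -191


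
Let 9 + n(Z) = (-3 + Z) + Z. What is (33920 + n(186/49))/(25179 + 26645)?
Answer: 207733/317422 ≈ 0.65444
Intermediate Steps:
n(Z) = -12 + 2*Z (n(Z) = -9 + ((-3 + Z) + Z) = -9 + (-3 + 2*Z) = -12 + 2*Z)
(33920 + n(186/49))/(25179 + 26645) = (33920 + (-12 + 2*(186/49)))/(25179 + 26645) = (33920 + (-12 + 2*(186*(1/49))))/51824 = (33920 + (-12 + 2*(186/49)))*(1/51824) = (33920 + (-12 + 372/49))*(1/51824) = (33920 - 216/49)*(1/51824) = (1661864/49)*(1/51824) = 207733/317422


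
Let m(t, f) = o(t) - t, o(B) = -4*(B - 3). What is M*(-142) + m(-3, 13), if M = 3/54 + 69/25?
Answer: -83882/225 ≈ -372.81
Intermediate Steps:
o(B) = 12 - 4*B (o(B) = -4*(-3 + B) = 12 - 4*B)
m(t, f) = 12 - 5*t (m(t, f) = (12 - 4*t) - t = 12 - 5*t)
M = 1267/450 (M = 3*(1/54) + 69*(1/25) = 1/18 + 69/25 = 1267/450 ≈ 2.8156)
M*(-142) + m(-3, 13) = (1267/450)*(-142) + (12 - 5*(-3)) = -89957/225 + (12 + 15) = -89957/225 + 27 = -83882/225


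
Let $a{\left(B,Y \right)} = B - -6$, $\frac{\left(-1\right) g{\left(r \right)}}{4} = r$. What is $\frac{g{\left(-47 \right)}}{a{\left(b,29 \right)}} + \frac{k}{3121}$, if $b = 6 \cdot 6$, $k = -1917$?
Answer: $\frac{253117}{65541} \approx 3.862$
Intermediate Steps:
$b = 36$
$g{\left(r \right)} = - 4 r$
$a{\left(B,Y \right)} = 6 + B$ ($a{\left(B,Y \right)} = B + 6 = 6 + B$)
$\frac{g{\left(-47 \right)}}{a{\left(b,29 \right)}} + \frac{k}{3121} = \frac{\left(-4\right) \left(-47\right)}{6 + 36} - \frac{1917}{3121} = \frac{188}{42} - \frac{1917}{3121} = 188 \cdot \frac{1}{42} - \frac{1917}{3121} = \frac{94}{21} - \frac{1917}{3121} = \frac{253117}{65541}$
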